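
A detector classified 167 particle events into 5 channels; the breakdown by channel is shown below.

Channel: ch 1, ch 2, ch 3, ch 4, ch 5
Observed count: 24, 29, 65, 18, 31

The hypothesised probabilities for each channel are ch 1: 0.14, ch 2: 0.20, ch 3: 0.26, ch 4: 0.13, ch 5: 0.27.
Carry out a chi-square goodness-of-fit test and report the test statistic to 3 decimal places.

Expected counts E_i = n·p_i: 167×0.14 = 23.38, 167×0.20 = 33.4, 167×0.26 = 43.42, 167×0.13 = 21.71, 167×0.27 = 45.09.
cat         O        E   (O−E)²/E
ch 1       24    23.38     0.0164
ch 2       29     33.4     0.5796
ch 3       65    43.42    10.7254
ch 4       18    21.71     0.6340
ch 5       31    45.09     4.4029
Sum = 16.358

16.358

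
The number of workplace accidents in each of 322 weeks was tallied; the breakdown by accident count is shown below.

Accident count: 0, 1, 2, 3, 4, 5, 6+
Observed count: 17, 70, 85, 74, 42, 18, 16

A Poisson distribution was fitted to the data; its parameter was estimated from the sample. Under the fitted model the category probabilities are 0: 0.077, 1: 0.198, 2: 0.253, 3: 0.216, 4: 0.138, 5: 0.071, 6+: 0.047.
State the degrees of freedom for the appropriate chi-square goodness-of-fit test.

There are k = 7 categories and 1 parameter estimated from the data, so df = 7 − 1 − 1 = 5.

5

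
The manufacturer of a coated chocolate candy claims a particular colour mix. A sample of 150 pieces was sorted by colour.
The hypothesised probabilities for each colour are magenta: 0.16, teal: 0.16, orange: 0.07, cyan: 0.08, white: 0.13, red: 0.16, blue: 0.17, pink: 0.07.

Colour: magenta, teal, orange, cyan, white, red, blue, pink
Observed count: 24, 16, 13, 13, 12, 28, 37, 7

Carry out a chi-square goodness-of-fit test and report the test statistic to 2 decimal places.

Expected counts E_i = n·p_i: 150×0.16 = 24, 150×0.16 = 24, 150×0.07 = 10.5, 150×0.08 = 12, 150×0.13 = 19.5, 150×0.16 = 24, 150×0.17 = 25.5, 150×0.07 = 10.5.
magenta: (24 − 24)²/24 = 0/24 = 0.000
teal: (16 − 24)²/24 = 64/24 = 2.667
orange: (13 − 10.5)²/10.5 = 6.25/10.5 = 0.595
cyan: (13 − 12)²/12 = 1/12 = 0.083
white: (12 − 19.5)²/19.5 = 56.25/19.5 = 2.885
red: (28 − 24)²/24 = 16/24 = 0.667
blue: (37 − 25.5)²/25.5 = 132.25/25.5 = 5.186
pink: (7 − 10.5)²/10.5 = 12.25/10.5 = 1.167
Sum = 13.25

13.25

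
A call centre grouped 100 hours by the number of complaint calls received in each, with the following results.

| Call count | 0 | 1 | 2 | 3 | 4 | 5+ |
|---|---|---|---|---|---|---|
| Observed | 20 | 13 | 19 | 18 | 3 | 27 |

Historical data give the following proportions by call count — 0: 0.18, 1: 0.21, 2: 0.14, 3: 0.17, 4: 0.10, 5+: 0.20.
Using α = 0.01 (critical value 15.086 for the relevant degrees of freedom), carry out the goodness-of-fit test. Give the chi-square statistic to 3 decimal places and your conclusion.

12.464; do not reject

Expected counts E_i = n·p_i: 100×0.18 = 18, 100×0.21 = 21, 100×0.14 = 14, 100×0.17 = 17, 100×0.10 = 10, 100×0.20 = 20.
0: (20 − 18)²/18 = 4/18 = 0.2222
1: (13 − 21)²/21 = 64/21 = 3.0476
2: (19 − 14)²/14 = 25/14 = 1.7857
3: (18 − 17)²/17 = 1/17 = 0.0588
4: (3 − 10)²/10 = 49/10 = 4.9000
5+: (27 − 20)²/20 = 49/20 = 2.4500
Sum = 12.464
df = 5. Since 12.464 < 15.086, we do not reject H₀.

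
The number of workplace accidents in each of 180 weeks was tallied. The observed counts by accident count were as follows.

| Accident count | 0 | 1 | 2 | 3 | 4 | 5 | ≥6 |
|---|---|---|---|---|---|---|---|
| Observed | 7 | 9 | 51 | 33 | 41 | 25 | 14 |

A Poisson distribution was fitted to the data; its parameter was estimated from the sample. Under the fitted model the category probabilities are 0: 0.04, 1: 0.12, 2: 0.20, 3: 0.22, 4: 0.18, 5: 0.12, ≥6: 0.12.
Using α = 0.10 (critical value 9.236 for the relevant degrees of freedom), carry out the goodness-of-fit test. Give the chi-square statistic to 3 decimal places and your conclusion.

Expected counts E_i = n·p_i: 180×0.04 = 7.2, 180×0.12 = 21.6, 180×0.20 = 36, 180×0.22 = 39.6, 180×0.18 = 32.4, 180×0.12 = 21.6, 180×0.12 = 21.6.
0: (7 − 7.2)²/7.2 = 0.04/7.2 = 0.0056
1: (9 − 21.6)²/21.6 = 158.76/21.6 = 7.3500
2: (51 − 36)²/36 = 225/36 = 6.2500
3: (33 − 39.6)²/39.6 = 43.56/39.6 = 1.1000
4: (41 − 32.4)²/32.4 = 73.96/32.4 = 2.2827
5: (25 − 21.6)²/21.6 = 11.56/21.6 = 0.5352
≥6: (14 − 21.6)²/21.6 = 57.76/21.6 = 2.6741
Sum = 20.198
df = 5. Since 20.198 > 9.236, we reject H₀.

20.198; reject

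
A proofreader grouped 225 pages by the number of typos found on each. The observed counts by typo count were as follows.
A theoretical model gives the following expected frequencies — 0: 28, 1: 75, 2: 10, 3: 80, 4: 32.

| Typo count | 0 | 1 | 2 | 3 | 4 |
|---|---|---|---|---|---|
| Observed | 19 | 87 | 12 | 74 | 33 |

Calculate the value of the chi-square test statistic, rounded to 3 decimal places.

χ² = (19−28)²/28 + (87−75)²/75 + (12−10)²/10 + (74−80)²/80 + (33−32)²/32
   = 2.8929 + 1.9200 + 0.4000 + 0.4500 + 0.0313
Sum = 5.694

5.694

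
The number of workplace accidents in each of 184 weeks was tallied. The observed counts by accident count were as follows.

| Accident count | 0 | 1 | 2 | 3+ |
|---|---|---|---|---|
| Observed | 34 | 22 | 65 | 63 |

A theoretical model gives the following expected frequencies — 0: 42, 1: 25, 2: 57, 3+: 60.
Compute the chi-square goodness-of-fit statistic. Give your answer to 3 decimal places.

3.157

0: (34 − 42)²/42 = 64/42 = 1.5238
1: (22 − 25)²/25 = 9/25 = 0.3600
2: (65 − 57)²/57 = 64/57 = 1.1228
3+: (63 − 60)²/60 = 9/60 = 0.1500
Sum = 3.157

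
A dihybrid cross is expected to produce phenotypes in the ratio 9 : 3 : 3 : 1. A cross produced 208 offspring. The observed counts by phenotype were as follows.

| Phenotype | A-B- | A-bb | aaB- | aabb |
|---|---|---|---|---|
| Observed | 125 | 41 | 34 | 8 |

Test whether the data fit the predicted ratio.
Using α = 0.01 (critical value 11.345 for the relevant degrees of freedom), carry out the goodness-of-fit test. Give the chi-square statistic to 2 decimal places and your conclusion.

3.21; do not reject

Ratio total = 16. Expected counts: 208×9/16 = 117, 208×3/16 = 39, 208×3/16 = 39, 208×1/16 = 13.
cat         O        E   (O−E)²/E
A-B-      125      117      0.547
A-bb       41       39      0.103
aaB-       34       39      0.641
aabb        8       13      1.923
Sum = 3.21
df = 3. Since 3.21 < 11.345, we do not reject H₀.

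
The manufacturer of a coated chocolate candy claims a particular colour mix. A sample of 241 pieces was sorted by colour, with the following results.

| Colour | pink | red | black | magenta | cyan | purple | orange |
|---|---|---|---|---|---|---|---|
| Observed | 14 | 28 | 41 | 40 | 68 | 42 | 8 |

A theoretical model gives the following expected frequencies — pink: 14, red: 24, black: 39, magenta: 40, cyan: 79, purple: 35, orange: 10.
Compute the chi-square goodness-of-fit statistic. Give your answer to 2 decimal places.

pink: (14 − 14)²/14 = 0/14 = 0.000
red: (28 − 24)²/24 = 16/24 = 0.667
black: (41 − 39)²/39 = 4/39 = 0.103
magenta: (40 − 40)²/40 = 0/40 = 0.000
cyan: (68 − 79)²/79 = 121/79 = 1.532
purple: (42 − 35)²/35 = 49/35 = 1.400
orange: (8 − 10)²/10 = 4/10 = 0.400
Sum = 4.10

4.10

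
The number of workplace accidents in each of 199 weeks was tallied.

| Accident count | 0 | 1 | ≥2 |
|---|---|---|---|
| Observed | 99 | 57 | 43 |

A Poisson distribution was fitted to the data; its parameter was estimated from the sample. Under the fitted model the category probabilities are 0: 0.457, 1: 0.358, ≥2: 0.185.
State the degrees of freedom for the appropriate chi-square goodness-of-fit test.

1

There are k = 3 categories and 1 parameter estimated from the data, so df = 3 − 1 − 1 = 1.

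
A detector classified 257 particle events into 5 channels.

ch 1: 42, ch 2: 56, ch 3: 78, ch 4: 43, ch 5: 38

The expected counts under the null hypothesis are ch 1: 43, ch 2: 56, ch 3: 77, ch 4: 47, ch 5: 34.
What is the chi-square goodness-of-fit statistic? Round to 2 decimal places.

ch 1: (42 − 43)²/43 = 1/43 = 0.023
ch 2: (56 − 56)²/56 = 0/56 = 0.000
ch 3: (78 − 77)²/77 = 1/77 = 0.013
ch 4: (43 − 47)²/47 = 16/47 = 0.340
ch 5: (38 − 34)²/34 = 16/34 = 0.471
Sum = 0.85

0.85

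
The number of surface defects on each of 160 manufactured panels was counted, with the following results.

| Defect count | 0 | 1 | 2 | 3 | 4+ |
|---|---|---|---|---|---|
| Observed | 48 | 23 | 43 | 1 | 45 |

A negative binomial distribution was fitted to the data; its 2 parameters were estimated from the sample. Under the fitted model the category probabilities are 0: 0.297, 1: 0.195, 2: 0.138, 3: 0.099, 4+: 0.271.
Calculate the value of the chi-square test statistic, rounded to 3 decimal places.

Expected counts E_i = n·p_i: 160×0.297 = 47.52, 160×0.195 = 31.2, 160×0.138 = 22.08, 160×0.099 = 15.84, 160×0.271 = 43.36.
cat         O        E   (O−E)²/E
0          48    47.52     0.0048
1          23     31.2     2.1551
2          43    22.08    19.8209
3           1    15.84    13.9031
4+         45    43.36     0.0620
Sum = 35.946

35.946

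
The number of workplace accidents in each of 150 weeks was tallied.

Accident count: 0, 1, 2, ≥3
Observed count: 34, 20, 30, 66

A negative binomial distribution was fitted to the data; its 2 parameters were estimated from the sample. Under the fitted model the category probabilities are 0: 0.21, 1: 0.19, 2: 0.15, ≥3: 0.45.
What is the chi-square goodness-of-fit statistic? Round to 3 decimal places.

5.267

Expected counts E_i = n·p_i: 150×0.21 = 31.5, 150×0.19 = 28.5, 150×0.15 = 22.5, 150×0.45 = 67.5.
cat         O        E   (O−E)²/E
0          34     31.5     0.1984
1          20     28.5     2.5351
2          30     22.5     2.5000
≥3         66     67.5     0.0333
Sum = 5.267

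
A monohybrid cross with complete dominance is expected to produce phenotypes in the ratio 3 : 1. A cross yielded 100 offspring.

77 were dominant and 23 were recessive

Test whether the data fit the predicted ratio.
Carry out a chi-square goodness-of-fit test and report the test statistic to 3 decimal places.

0.213

Ratio total = 4. Expected counts: 100×3/4 = 75, 100×1/4 = 25.
dominant: (77 − 75)²/75 = 4/75 = 0.0533
recessive: (23 − 25)²/25 = 4/25 = 0.1600
Sum = 0.213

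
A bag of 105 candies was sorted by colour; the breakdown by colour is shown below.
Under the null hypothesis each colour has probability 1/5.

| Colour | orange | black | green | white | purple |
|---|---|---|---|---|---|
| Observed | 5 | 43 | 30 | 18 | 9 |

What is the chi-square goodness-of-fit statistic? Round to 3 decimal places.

46.381

Expected count for each of the 5 categories: 105/5 = 21.
χ² = (5−21)²/21 + (43−21)²/21 + (30−21)²/21 + (18−21)²/21 + (9−21)²/21
   = 12.1905 + 23.0476 + 3.8571 + 0.4286 + 6.8571
Sum = 46.381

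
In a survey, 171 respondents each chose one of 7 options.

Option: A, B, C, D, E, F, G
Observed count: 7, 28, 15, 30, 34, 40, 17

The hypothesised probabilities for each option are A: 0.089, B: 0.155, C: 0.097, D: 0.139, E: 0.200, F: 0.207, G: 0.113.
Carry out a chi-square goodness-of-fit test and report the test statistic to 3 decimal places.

Expected counts E_i = n·p_i: 171×0.089 = 15.219, 171×0.155 = 26.505, 171×0.097 = 16.587, 171×0.139 = 23.769, 171×0.200 = 34.2, 171×0.207 = 35.397, 171×0.113 = 19.323.
χ² = (7−15.219)²/15.219 + (28−26.505)²/26.505 + (15−16.587)²/16.587 + (30−23.769)²/23.769 + (34−34.2)²/34.2 + (40−35.397)²/35.397 + (17−19.323)²/19.323
   = 4.4387 + 0.0843 + 0.1518 + 1.6334 + 0.0012 + 0.5986 + 0.2793
Sum = 7.187

7.187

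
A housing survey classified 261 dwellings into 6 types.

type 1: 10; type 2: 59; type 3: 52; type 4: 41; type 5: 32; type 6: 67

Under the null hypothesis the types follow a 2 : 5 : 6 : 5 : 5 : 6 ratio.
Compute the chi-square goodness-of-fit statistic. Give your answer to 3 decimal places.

15.226

Ratio total = 29. Expected counts: 261×2/29 = 18, 261×5/29 = 45, 261×6/29 = 54, 261×5/29 = 45, 261×5/29 = 45, 261×6/29 = 54.
type 1: (10 − 18)²/18 = 64/18 = 3.5556
type 2: (59 − 45)²/45 = 196/45 = 4.3556
type 3: (52 − 54)²/54 = 4/54 = 0.0741
type 4: (41 − 45)²/45 = 16/45 = 0.3556
type 5: (32 − 45)²/45 = 169/45 = 3.7556
type 6: (67 − 54)²/54 = 169/54 = 3.1296
Sum = 15.226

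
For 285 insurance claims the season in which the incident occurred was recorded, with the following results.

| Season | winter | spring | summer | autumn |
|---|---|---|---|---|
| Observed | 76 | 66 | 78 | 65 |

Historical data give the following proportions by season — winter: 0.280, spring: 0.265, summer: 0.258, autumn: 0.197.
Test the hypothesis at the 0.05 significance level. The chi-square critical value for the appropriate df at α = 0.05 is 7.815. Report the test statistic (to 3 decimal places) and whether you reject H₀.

3.051; do not reject

Expected counts E_i = n·p_i: 285×0.280 = 79.8, 285×0.265 = 75.525, 285×0.258 = 73.53, 285×0.197 = 56.145.
χ² = (76−79.8)²/79.8 + (66−75.525)²/75.525 + (78−73.53)²/73.53 + (65−56.145)²/56.145
   = 0.1810 + 1.2013 + 0.2717 + 1.3966
Sum = 3.051
df = 3. Since 3.051 < 7.815, we do not reject H₀.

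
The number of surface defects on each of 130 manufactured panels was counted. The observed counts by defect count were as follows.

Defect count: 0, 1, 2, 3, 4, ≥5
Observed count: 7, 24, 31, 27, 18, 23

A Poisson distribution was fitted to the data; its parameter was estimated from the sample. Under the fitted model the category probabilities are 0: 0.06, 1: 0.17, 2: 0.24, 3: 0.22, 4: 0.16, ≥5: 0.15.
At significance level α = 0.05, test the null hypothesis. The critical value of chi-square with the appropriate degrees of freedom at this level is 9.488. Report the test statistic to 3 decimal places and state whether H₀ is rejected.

1.341; do not reject

Expected counts E_i = n·p_i: 130×0.06 = 7.8, 130×0.17 = 22.1, 130×0.24 = 31.2, 130×0.22 = 28.6, 130×0.16 = 20.8, 130×0.15 = 19.5.
cat         O        E   (O−E)²/E
0           7      7.8     0.0821
1          24     22.1     0.1633
2          31     31.2     0.0013
3          27     28.6     0.0895
4          18     20.8     0.3769
≥5         23     19.5     0.6282
Sum = 1.341
df = 4. Since 1.341 < 9.488, we do not reject H₀.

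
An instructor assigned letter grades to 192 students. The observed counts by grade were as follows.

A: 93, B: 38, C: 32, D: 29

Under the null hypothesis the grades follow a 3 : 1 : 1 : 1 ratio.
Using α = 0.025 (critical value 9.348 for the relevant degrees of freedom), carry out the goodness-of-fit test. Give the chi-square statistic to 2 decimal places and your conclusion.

Ratio total = 6. Expected counts: 192×3/6 = 96, 192×1/6 = 32, 192×1/6 = 32, 192×1/6 = 32.
cat         O        E   (O−E)²/E
A          93       96      0.094
B          38       32      1.125
C          32       32      0.000
D          29       32      0.281
Sum = 1.50
df = 3. Since 1.50 < 9.348, we do not reject H₀.

1.50; do not reject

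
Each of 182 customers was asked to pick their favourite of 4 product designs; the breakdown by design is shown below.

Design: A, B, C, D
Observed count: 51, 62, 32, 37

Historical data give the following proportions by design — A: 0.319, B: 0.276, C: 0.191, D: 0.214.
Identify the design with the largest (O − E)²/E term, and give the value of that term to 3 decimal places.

B, 2.757

Expected counts E_i = n·p_i: 182×0.319 = 58.058, 182×0.276 = 50.232, 182×0.191 = 34.762, 182×0.214 = 38.948.
cat         O        E   (O−E)²/E
A          51   58.058     0.8580
B          62   50.232     2.7569
C          32   34.762     0.2195
D          37   38.948     0.0974
The largest term is for B: 2.757.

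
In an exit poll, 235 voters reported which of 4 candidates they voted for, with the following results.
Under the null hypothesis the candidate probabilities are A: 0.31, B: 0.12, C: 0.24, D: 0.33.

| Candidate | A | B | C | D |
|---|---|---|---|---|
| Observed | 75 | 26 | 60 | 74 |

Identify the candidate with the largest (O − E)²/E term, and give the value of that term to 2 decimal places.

C, 0.23

Expected counts E_i = n·p_i: 235×0.31 = 72.85, 235×0.12 = 28.2, 235×0.24 = 56.4, 235×0.33 = 77.55.
χ² = (75−72.85)²/72.85 + (26−28.2)²/28.2 + (60−56.4)²/56.4 + (74−77.55)²/77.55
   = 0.063 + 0.172 + 0.230 + 0.163
The largest term is for C: 0.23.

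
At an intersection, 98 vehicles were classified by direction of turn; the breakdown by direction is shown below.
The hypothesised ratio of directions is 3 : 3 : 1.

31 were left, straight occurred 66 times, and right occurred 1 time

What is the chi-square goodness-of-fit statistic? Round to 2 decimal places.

28.67

Ratio total = 7. Expected counts: 98×3/7 = 42, 98×3/7 = 42, 98×1/7 = 14.
cat           O        E   (O−E)²/E
left         31       42      2.881
straight     66       42     13.714
right         1       14     12.071
Sum = 28.67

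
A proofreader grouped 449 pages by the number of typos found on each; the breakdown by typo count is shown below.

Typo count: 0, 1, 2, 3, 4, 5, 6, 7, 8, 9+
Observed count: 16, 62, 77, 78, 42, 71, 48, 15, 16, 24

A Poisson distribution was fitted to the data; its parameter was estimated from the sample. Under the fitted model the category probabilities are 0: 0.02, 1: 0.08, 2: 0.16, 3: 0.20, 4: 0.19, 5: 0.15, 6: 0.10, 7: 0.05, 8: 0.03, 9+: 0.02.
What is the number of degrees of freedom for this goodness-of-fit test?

8

There are k = 10 categories and 1 parameter estimated from the data, so df = 10 − 1 − 1 = 8.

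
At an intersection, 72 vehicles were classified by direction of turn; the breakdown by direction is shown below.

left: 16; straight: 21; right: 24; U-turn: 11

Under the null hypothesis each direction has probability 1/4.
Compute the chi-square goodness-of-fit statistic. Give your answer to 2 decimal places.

5.44

Expected count for each of the 4 categories: 72/4 = 18.
left: (16 − 18)²/18 = 4/18 = 0.222
straight: (21 − 18)²/18 = 9/18 = 0.500
right: (24 − 18)²/18 = 36/18 = 2.000
U-turn: (11 − 18)²/18 = 49/18 = 2.722
Sum = 5.44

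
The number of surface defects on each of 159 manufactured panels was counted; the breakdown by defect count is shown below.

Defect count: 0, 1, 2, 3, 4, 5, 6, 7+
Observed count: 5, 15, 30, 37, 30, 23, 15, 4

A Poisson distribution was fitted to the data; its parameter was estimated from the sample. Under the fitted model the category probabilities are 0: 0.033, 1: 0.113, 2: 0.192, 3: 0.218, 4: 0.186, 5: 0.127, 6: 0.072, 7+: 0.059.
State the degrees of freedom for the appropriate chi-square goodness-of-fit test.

There are k = 8 categories and 1 parameter estimated from the data, so df = 8 − 1 − 1 = 6.

6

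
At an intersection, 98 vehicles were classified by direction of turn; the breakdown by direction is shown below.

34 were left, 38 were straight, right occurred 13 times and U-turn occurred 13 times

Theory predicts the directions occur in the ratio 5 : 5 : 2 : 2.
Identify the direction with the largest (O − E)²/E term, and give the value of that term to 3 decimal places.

straight, 0.257

Ratio total = 14. Expected counts: 98×5/14 = 35, 98×5/14 = 35, 98×2/14 = 14, 98×2/14 = 14.
χ² = (34−35)²/35 + (38−35)²/35 + (13−14)²/14 + (13−14)²/14
   = 0.0286 + 0.2571 + 0.0714 + 0.0714
The largest term is for straight: 0.257.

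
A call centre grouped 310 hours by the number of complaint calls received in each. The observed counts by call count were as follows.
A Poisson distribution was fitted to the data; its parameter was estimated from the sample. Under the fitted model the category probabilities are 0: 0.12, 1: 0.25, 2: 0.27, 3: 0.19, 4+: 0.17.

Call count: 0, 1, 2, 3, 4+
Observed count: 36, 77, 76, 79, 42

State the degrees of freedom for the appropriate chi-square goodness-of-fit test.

There are k = 5 categories and 1 parameter estimated from the data, so df = 5 − 1 − 1 = 3.

3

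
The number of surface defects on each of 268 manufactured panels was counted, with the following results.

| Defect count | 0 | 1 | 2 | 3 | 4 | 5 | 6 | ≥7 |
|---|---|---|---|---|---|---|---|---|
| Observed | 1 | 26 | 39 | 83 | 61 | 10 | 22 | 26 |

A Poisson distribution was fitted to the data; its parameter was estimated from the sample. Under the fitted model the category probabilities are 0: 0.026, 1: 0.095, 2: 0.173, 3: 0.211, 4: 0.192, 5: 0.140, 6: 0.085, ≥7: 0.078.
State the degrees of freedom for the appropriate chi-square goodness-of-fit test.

6

There are k = 8 categories and 1 parameter estimated from the data, so df = 8 − 1 − 1 = 6.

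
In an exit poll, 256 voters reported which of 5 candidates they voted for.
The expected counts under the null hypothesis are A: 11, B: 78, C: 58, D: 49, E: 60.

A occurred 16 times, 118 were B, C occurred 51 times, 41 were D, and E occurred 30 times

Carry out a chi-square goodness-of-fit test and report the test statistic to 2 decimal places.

39.94

χ² = (16−11)²/11 + (118−78)²/78 + (51−58)²/58 + (41−49)²/49 + (30−60)²/60
   = 2.273 + 20.513 + 0.845 + 1.306 + 15.000
Sum = 39.94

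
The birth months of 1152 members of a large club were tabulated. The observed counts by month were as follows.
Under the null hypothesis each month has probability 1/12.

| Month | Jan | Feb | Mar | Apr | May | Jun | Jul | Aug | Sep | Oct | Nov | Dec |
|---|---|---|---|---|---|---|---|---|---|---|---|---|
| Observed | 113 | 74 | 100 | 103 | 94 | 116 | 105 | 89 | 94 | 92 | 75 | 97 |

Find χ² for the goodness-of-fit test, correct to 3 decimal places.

19.104

Under H₀ each category has probability 1/12, so each expected count is 1152/12 = 96.
χ² = (113−96)²/96 + (74−96)²/96 + (100−96)²/96 + (103−96)²/96 + (94−96)²/96 + (116−96)²/96 + (105−96)²/96 + (89−96)²/96 + (94−96)²/96 + (92−96)²/96 + (75−96)²/96 + (97−96)²/96
   = 3.0104 + 5.0417 + 0.1667 + 0.5104 + 0.0417 + 4.1667 + 0.8438 + 0.5104 + 0.0417 + 0.1667 + 4.5938 + 0.0104
Sum = 19.104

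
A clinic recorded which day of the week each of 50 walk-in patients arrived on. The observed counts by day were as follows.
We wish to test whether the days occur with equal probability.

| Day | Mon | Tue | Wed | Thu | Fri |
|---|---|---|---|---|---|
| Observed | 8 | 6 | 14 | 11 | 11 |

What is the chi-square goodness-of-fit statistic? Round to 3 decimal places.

Expected count for each of the 5 categories: 50/5 = 10.
χ² = (8−10)²/10 + (6−10)²/10 + (14−10)²/10 + (11−10)²/10 + (11−10)²/10
   = 0.4000 + 1.6000 + 1.6000 + 0.1000 + 0.1000
Sum = 3.800

3.800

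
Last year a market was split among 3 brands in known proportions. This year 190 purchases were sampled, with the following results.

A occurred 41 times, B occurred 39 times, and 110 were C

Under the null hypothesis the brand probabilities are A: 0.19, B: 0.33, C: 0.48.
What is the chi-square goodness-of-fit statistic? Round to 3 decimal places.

13.499

Expected counts E_i = n·p_i: 190×0.19 = 36.1, 190×0.33 = 62.7, 190×0.48 = 91.2.
χ² = (41−36.1)²/36.1 + (39−62.7)²/62.7 + (110−91.2)²/91.2
   = 0.6651 + 8.9584 + 3.8754
Sum = 13.499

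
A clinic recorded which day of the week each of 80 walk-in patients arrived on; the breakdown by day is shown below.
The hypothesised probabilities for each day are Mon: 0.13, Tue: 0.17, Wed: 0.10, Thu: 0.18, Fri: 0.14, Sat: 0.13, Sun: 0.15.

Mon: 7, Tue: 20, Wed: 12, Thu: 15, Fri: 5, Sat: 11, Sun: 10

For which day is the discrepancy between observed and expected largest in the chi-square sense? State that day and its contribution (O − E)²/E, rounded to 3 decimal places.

Fri, 3.432

Expected counts E_i = n·p_i: 80×0.13 = 10.4, 80×0.17 = 13.6, 80×0.10 = 8, 80×0.18 = 14.4, 80×0.14 = 11.2, 80×0.13 = 10.4, 80×0.15 = 12.
cat         O        E   (O−E)²/E
Mon         7     10.4     1.1115
Tue        20     13.6     3.0118
Wed        12        8     2.0000
Thu        15     14.4     0.0250
Fri         5     11.2     3.4321
Sat        11     10.4     0.0346
Sun        10       12     0.3333
The largest term is for Fri: 3.432.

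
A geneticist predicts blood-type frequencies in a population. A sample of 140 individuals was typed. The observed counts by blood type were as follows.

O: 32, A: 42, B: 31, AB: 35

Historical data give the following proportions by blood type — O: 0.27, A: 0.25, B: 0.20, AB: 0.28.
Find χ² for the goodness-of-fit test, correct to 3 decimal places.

3.061

Expected counts E_i = n·p_i: 140×0.27 = 37.8, 140×0.25 = 35, 140×0.20 = 28, 140×0.28 = 39.2.
cat         O        E   (O−E)²/E
O          32     37.8     0.8899
A          42       35     1.4000
B          31       28     0.3214
AB         35     39.2     0.4500
Sum = 3.061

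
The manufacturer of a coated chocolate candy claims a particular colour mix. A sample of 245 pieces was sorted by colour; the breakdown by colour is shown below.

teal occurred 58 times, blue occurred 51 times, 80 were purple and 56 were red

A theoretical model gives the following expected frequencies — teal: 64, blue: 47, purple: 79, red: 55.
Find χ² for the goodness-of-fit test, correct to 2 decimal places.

0.93

χ² = (58−64)²/64 + (51−47)²/47 + (80−79)²/79 + (56−55)²/55
   = 0.563 + 0.340 + 0.013 + 0.018
Sum = 0.93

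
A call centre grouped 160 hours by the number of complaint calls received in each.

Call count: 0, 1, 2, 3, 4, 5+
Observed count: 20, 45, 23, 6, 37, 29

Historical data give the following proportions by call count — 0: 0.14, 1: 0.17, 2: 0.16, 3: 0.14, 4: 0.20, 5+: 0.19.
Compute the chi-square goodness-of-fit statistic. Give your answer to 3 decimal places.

25.023

Expected counts E_i = n·p_i: 160×0.14 = 22.4, 160×0.17 = 27.2, 160×0.16 = 25.6, 160×0.14 = 22.4, 160×0.20 = 32, 160×0.19 = 30.4.
0: (20 − 22.4)²/22.4 = 5.76/22.4 = 0.2571
1: (45 − 27.2)²/27.2 = 316.84/27.2 = 11.6485
2: (23 − 25.6)²/25.6 = 6.76/25.6 = 0.2641
3: (6 − 22.4)²/22.4 = 268.96/22.4 = 12.0071
4: (37 − 32)²/32 = 25/32 = 0.7813
5+: (29 − 30.4)²/30.4 = 1.96/30.4 = 0.0645
Sum = 25.023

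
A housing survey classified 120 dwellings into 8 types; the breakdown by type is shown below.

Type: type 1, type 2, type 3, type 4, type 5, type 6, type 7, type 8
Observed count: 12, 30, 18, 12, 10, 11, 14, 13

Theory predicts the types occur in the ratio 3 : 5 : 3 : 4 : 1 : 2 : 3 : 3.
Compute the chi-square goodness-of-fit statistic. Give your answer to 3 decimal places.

Ratio total = 24. Expected counts: 120×3/24 = 15, 120×5/24 = 25, 120×3/24 = 15, 120×4/24 = 20, 120×1/24 = 5, 120×2/24 = 10, 120×3/24 = 15, 120×3/24 = 15.
type 1: (12 − 15)²/15 = 9/15 = 0.6000
type 2: (30 − 25)²/25 = 25/25 = 1.0000
type 3: (18 − 15)²/15 = 9/15 = 0.6000
type 4: (12 − 20)²/20 = 64/20 = 3.2000
type 5: (10 − 5)²/5 = 25/5 = 5.0000
type 6: (11 − 10)²/10 = 1/10 = 0.1000
type 7: (14 − 15)²/15 = 1/15 = 0.0667
type 8: (13 − 15)²/15 = 4/15 = 0.2667
Sum = 10.833

10.833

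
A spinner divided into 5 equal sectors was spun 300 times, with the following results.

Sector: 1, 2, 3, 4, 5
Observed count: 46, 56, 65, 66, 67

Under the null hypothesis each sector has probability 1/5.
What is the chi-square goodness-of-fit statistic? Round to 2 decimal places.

Under H₀ each category has probability 1/5, so each expected count is 300/5 = 60.
1: (46 − 60)²/60 = 196/60 = 3.267
2: (56 − 60)²/60 = 16/60 = 0.267
3: (65 − 60)²/60 = 25/60 = 0.417
4: (66 − 60)²/60 = 36/60 = 0.600
5: (67 − 60)²/60 = 49/60 = 0.817
Sum = 5.37

5.37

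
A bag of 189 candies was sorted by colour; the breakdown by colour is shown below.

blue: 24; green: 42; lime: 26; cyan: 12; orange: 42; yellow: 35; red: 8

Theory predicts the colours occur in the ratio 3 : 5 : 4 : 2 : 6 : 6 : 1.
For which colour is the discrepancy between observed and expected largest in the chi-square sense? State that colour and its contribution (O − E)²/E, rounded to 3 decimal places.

Ratio total = 27. Expected counts: 189×3/27 = 21, 189×5/27 = 35, 189×4/27 = 28, 189×2/27 = 14, 189×6/27 = 42, 189×6/27 = 42, 189×1/27 = 7.
cat         O        E   (O−E)²/E
blue       24       21     0.4286
green      42       35     1.4000
lime       26       28     0.1429
cyan       12       14     0.2857
orange     42       42     0.0000
yellow     35       42     1.1667
red         8        7     0.1429
The largest term is for green: 1.400.

green, 1.400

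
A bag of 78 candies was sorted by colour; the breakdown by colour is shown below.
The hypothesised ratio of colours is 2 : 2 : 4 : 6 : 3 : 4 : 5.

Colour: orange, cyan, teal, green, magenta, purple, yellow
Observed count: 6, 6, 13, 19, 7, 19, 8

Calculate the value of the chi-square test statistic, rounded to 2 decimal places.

7.93

Ratio total = 26. Expected counts: 78×2/26 = 6, 78×2/26 = 6, 78×4/26 = 12, 78×6/26 = 18, 78×3/26 = 9, 78×4/26 = 12, 78×5/26 = 15.
cat          O        E   (O−E)²/E
orange       6        6      0.000
cyan         6        6      0.000
teal        13       12      0.083
green       19       18      0.056
magenta      7        9      0.444
purple      19       12      4.083
yellow       8       15      3.267
Sum = 7.93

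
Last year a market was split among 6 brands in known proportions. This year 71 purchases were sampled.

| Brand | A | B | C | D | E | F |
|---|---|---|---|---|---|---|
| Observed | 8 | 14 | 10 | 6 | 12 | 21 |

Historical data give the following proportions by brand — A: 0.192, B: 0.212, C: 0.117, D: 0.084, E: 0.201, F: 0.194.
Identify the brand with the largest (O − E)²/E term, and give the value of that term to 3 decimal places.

Expected counts E_i = n·p_i: 71×0.192 = 13.632, 71×0.212 = 15.052, 71×0.117 = 8.307, 71×0.084 = 5.964, 71×0.201 = 14.271, 71×0.194 = 13.774.
χ² = (8−13.632)²/13.632 + (14−15.052)²/15.052 + (10−8.307)²/8.307 + (6−5.964)²/5.964 + (12−14.271)²/14.271 + (21−13.774)²/13.774
   = 2.3268 + 0.0735 + 0.3450 + 0.0002 + 0.3614 + 3.7908
The largest term is for F: 3.791.

F, 3.791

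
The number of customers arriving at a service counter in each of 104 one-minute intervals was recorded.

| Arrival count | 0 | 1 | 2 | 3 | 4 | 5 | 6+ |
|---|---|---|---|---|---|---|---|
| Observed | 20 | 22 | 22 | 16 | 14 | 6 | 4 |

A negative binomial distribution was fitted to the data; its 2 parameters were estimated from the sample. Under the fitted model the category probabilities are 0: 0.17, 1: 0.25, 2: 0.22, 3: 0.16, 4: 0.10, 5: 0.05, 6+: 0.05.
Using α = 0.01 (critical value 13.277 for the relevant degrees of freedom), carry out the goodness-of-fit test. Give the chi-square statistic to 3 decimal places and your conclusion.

Expected counts E_i = n·p_i: 104×0.17 = 17.68, 104×0.25 = 26, 104×0.22 = 22.88, 104×0.16 = 16.64, 104×0.10 = 10.4, 104×0.05 = 5.2, 104×0.05 = 5.2.
χ² = (20−17.68)²/17.68 + (22−26)²/26 + (22−22.88)²/22.88 + (16−16.64)²/16.64 + (14−10.4)²/10.4 + (6−5.2)²/5.2 + (4−5.2)²/5.2
   = 0.3044 + 0.6154 + 0.0338 + 0.0246 + 1.2462 + 0.1231 + 0.2769
Sum = 2.624
df = 4. Since 2.624 < 13.277, we do not reject H₀.

2.624; do not reject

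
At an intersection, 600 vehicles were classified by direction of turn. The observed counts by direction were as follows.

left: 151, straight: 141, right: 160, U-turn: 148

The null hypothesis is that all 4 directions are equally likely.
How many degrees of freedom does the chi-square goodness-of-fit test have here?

There are k = 4 categories and no parameters were estimated from the data, so df = 4 − 1 = 3.

3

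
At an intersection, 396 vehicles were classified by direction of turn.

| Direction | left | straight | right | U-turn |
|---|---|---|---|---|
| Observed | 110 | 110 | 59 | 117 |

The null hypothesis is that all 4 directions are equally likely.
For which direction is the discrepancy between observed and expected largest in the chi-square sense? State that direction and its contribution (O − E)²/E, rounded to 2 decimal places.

Expected count for each of the 4 categories: 396/4 = 99.
χ² = (110−99)²/99 + (110−99)²/99 + (59−99)²/99 + (117−99)²/99
   = 1.222 + 1.222 + 16.162 + 3.273
The largest term is for right: 16.16.

right, 16.16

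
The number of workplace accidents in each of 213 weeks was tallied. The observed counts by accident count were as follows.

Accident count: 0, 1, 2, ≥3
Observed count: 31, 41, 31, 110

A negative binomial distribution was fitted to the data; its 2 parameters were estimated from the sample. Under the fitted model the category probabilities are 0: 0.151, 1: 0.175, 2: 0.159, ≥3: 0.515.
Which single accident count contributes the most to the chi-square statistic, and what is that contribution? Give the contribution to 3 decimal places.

Expected counts E_i = n·p_i: 213×0.151 = 32.163, 213×0.175 = 37.275, 213×0.159 = 33.867, 213×0.515 = 109.695.
χ² = (31−32.163)²/32.163 + (41−37.275)²/37.275 + (31−33.867)²/33.867 + (110−109.695)²/109.695
   = 0.0421 + 0.3723 + 0.2427 + 0.0008
The largest term is for 1: 0.372.

1, 0.372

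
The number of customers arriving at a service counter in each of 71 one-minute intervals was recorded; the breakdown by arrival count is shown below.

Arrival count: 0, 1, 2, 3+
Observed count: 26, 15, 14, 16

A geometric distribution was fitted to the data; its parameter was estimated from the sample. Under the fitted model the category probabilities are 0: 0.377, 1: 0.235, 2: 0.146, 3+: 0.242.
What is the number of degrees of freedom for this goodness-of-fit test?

There are k = 4 categories and 1 parameter estimated from the data, so df = 4 − 1 − 1 = 2.

2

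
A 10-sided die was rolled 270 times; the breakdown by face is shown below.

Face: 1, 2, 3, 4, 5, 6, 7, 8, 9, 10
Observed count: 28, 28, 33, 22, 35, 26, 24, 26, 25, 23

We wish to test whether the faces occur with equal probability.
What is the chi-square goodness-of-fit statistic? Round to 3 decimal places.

Expected count for each of the 10 categories: 270/10 = 27.
cat         O        E   (O−E)²/E
1          28       27     0.0370
2          28       27     0.0370
3          33       27     1.3333
4          22       27     0.9259
5          35       27     2.3704
6          26       27     0.0370
7          24       27     0.3333
8          26       27     0.0370
9          25       27     0.1481
10         23       27     0.5926
Sum = 5.852

5.852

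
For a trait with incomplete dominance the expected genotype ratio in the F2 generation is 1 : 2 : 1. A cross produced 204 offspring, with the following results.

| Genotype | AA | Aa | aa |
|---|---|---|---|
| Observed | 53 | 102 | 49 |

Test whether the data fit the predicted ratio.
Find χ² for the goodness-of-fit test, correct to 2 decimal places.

0.16

Ratio total = 4. Expected counts: 204×1/4 = 51, 204×2/4 = 102, 204×1/4 = 51.
AA: (53 − 51)²/51 = 4/51 = 0.078
Aa: (102 − 102)²/102 = 0/102 = 0.000
aa: (49 − 51)²/51 = 4/51 = 0.078
Sum = 0.16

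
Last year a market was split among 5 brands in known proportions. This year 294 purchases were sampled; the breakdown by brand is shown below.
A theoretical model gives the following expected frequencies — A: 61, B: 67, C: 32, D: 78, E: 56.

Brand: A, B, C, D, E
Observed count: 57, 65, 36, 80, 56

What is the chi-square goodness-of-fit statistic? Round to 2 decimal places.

0.87

cat         O        E   (O−E)²/E
A          57       61      0.262
B          65       67      0.060
C          36       32      0.500
D          80       78      0.051
E          56       56      0.000
Sum = 0.87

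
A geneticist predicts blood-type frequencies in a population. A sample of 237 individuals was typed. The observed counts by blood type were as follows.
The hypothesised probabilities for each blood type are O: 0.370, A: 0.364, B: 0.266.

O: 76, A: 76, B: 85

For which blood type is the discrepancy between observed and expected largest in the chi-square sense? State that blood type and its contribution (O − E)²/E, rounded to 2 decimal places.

Expected counts E_i = n·p_i: 237×0.370 = 87.69, 237×0.364 = 86.268, 237×0.266 = 63.042.
cat         O        E   (O−E)²/E
O          76    87.69      1.558
A          76   86.268      1.222
B          85   63.042      7.648
The largest term is for B: 7.65.

B, 7.65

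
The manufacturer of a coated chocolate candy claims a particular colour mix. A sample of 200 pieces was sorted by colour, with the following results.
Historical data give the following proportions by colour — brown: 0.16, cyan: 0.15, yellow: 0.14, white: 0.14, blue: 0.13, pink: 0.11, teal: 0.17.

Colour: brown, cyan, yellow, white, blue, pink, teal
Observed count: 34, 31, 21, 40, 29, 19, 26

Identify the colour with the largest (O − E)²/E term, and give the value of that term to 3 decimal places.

white, 5.143

Expected counts E_i = n·p_i: 200×0.16 = 32, 200×0.15 = 30, 200×0.14 = 28, 200×0.14 = 28, 200×0.13 = 26, 200×0.11 = 22, 200×0.17 = 34.
brown: (34 − 32)²/32 = 4/32 = 0.1250
cyan: (31 − 30)²/30 = 1/30 = 0.0333
yellow: (21 − 28)²/28 = 49/28 = 1.7500
white: (40 − 28)²/28 = 144/28 = 5.1429
blue: (29 − 26)²/26 = 9/26 = 0.3462
pink: (19 − 22)²/22 = 9/22 = 0.4091
teal: (26 − 34)²/34 = 64/34 = 1.8824
The largest term is for white: 5.143.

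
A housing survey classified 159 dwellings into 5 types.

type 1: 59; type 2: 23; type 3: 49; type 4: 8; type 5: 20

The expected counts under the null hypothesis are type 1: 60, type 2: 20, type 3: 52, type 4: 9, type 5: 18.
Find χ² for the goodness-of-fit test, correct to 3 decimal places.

0.973

type 1: (59 − 60)²/60 = 1/60 = 0.0167
type 2: (23 − 20)²/20 = 9/20 = 0.4500
type 3: (49 − 52)²/52 = 9/52 = 0.1731
type 4: (8 − 9)²/9 = 1/9 = 0.1111
type 5: (20 − 18)²/18 = 4/18 = 0.2222
Sum = 0.973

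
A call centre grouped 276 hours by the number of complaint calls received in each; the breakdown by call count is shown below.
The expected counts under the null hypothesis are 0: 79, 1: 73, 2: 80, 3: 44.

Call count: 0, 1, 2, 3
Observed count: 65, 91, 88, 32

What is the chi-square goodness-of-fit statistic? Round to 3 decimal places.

10.992

0: (65 − 79)²/79 = 196/79 = 2.4810
1: (91 − 73)²/73 = 324/73 = 4.4384
2: (88 − 80)²/80 = 64/80 = 0.8000
3: (32 − 44)²/44 = 144/44 = 3.2727
Sum = 10.992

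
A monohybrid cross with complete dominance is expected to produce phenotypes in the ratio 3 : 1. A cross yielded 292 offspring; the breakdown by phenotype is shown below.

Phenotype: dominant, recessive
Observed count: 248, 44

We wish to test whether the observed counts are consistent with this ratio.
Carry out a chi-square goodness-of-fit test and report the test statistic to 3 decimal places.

Ratio total = 4. Expected counts: 292×3/4 = 219, 292×1/4 = 73.
χ² = (248−219)²/219 + (44−73)²/73
   = 3.8402 + 11.5205
Sum = 15.361

15.361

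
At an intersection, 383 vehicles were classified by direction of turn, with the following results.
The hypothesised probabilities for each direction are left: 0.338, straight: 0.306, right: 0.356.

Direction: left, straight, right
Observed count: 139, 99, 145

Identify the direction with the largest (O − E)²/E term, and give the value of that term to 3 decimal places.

Expected counts E_i = n·p_i: 383×0.338 = 129.454, 383×0.306 = 117.198, 383×0.356 = 136.348.
cat           O        E   (O−E)²/E
left        139  129.454     0.7039
straight     99  117.198     2.8257
right       145  136.348     0.5490
The largest term is for straight: 2.826.

straight, 2.826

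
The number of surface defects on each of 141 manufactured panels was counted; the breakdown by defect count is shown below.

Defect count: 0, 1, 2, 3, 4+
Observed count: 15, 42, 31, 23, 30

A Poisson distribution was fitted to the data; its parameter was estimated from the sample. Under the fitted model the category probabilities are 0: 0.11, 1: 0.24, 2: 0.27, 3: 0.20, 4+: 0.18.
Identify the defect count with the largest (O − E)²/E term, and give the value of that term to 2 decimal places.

Expected counts E_i = n·p_i: 141×0.11 = 15.51, 141×0.24 = 33.84, 141×0.27 = 38.07, 141×0.20 = 28.2, 141×0.18 = 25.38.
χ² = (15−15.51)²/15.51 + (42−33.84)²/33.84 + (31−38.07)²/38.07 + (23−28.2)²/28.2 + (30−25.38)²/25.38
   = 0.017 + 1.968 + 1.313 + 0.959 + 0.841
The largest term is for 1: 1.97.

1, 1.97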